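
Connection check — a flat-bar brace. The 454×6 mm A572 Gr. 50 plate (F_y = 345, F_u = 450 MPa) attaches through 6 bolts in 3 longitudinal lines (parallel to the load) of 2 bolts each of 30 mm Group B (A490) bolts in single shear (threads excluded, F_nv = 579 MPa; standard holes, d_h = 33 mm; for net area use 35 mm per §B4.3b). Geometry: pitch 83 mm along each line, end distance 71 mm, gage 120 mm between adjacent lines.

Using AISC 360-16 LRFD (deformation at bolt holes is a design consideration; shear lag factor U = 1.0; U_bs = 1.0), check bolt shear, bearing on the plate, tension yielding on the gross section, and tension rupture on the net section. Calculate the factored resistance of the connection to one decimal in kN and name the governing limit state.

Bolt shear: A_b = π(30)²/4 = 706.86 mm². φR_n = 0.75 × 579 × 706.86 × 6 × 1 = 1841.7 kN.
Bearing (6 mm plate, F_u = 450 MPa): end bolts L_c = 71 − 33/2 = 54.5, R_n = min(1.2×54.5×6×450, 2.4×30×6×450) = 176.58 kN/bolt; interior L_c = 83 − 33 = 50, R_n = 162 kN/bolt. φR_n = 0.75 × (3×176.58 + 3×162) = 761.8 kN.
Tension yield (gross): A_g = 454×6 = 2724 mm². φR_n = 0.90 × 345 × 2724 = 845.8 kN.
Tension rupture (net): A_n = (454 − 3×35)×6 = 2094 mm² (U = 1.0, A_e = A_n). φR_n = 0.75 × 450 × 2094 = 706.7 kN.
Governing: min(1841.7, 761.8, 845.8, 706.7) = 706.7 kN → net-section rupture.

706.7 kN (net-section rupture governs)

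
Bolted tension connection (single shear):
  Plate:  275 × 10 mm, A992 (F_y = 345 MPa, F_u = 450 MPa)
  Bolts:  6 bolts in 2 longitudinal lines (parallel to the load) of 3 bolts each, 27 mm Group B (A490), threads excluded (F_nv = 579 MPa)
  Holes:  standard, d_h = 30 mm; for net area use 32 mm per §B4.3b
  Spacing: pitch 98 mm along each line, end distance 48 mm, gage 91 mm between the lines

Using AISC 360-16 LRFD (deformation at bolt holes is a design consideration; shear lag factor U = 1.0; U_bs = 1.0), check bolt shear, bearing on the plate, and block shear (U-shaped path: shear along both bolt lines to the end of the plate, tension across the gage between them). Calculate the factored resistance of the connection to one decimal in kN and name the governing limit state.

863.3 kN (block shear governs)

Bolt shear: A_b = π(27)²/4 = 572.56 mm². φR_n = 0.75 × 579 × 572.56 × 6 × 1 = 1491.8 kN.
Bearing (10 mm plate, F_u = 450 MPa): end bolts L_c = 48 − 30/2 = 33, R_n = min(1.2×33×10×450, 2.4×27×10×450) = 178.2 kN/bolt; interior L_c = 98 − 30 = 68, R_n = 291.6 kN/bolt. φR_n = 0.75 × (2×178.2 + 4×291.6) = 1142.1 kN.
Block shear: shear path 2×[48+2×98] = 2×244 mm, A_gv = 4880, A_nv = 2×(244 − 2.5×32)×10 = 3280 mm²; tension across gage: (91 − 1×32)×10 = 590 mm². R_n = min(0.6×450×3280, 0.6×345×4880) + 1.0×450×590 = min(885.6, 1010.2) + 265.5 = 1151.1 kN. φR_n = 0.75 × 1151.1 = 863.3 kN.
Governing: min(1491.8, 1142.1, 863.3) = 863.3 kN → block shear.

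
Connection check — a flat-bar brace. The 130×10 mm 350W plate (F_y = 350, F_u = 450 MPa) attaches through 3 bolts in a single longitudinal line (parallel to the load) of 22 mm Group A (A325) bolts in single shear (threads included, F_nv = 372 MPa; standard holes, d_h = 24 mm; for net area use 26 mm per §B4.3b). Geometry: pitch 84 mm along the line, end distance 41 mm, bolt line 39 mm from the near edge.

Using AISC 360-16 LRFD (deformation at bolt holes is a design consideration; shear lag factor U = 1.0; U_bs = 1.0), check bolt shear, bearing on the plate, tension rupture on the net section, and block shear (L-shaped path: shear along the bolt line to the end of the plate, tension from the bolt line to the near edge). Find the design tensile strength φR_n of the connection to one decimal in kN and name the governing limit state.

318.2 kN (bolt shear governs)

Bolt shear: A_b = π(22)²/4 = 380.13 mm². φR_n = 0.75 × 372 × 380.13 × 3 × 1 = 318.2 kN.
Bearing (10 mm plate, F_u = 450 MPa): end bolts L_c = 41 − 24/2 = 29, R_n = min(1.2×29×10×450, 2.4×22×10×450) = 156.6 kN/bolt; interior L_c = 84 − 24 = 60, R_n = 237.6 kN/bolt. φR_n = 0.75 × (1×156.6 + 2×237.6) = 473.9 kN.
Tension rupture (net): A_n = (130 − 1×26)×10 = 1040 mm² (U = 1.0, A_e = A_n). φR_n = 0.75 × 450 × 1040 = 351.0 kN.
Block shear: shear path 1×[41+2×84] = 1×209 mm, A_gv = 2090, A_nv = 1×(209 − 2.5×26)×10 = 1440 mm²; tension to near edge: (39 − 0.5×26)×10 = 260 mm². R_n = min(0.6×450×1440, 0.6×350×2090) + 1.0×450×260 = min(388.8, 438.9) + 117 = 505.8 kN. φR_n = 0.75 × 505.8 = 379.4 kN.
Governing: min(318.2, 473.9, 351.0, 379.4) = 318.2 kN → bolt shear.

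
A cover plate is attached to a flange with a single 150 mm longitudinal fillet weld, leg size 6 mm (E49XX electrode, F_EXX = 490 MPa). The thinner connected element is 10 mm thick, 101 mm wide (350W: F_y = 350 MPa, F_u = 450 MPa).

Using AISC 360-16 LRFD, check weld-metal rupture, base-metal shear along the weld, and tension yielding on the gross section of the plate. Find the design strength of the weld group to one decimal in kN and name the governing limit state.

Weld metal: throat = 0.707×6 = 4.242 mm, L = 150 mm. φR_n = 0.75 × 0.6 × 490 × 4.242 × 150 = 140.3 kN.
Base metal shear (10 mm plate): yield φR_n = 1.0×0.6×350×10×150 = 315.0 kN; rupture φR_n = 0.75×0.6×450×10×150 = 303.8 kN; take 303.8 kN (rupture).
Tension yield (gross): A_g = 101×10 = 1010 mm². φR_n = 0.90 × 350 × 1010 = 318.2 kN.
Governing: min(140.3, 303.8, 318.2) = 140.3 kN → weld metal.

140.3 kN (weld metal governs)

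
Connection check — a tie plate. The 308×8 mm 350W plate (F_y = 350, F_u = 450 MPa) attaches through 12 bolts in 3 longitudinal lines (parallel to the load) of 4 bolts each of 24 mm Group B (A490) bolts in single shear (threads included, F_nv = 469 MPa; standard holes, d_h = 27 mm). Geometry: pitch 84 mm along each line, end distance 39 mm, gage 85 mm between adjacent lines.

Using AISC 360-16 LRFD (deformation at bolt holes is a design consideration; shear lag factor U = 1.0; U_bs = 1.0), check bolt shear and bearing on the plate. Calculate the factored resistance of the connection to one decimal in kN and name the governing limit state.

1647.5 kN (bearing governs)

Bolt shear: A_b = π(24)²/4 = 452.39 mm². φR_n = 0.75 × 469 × 452.39 × 12 × 1 = 1909.5 kN.
Bearing (8 mm plate, F_u = 450 MPa): end bolts L_c = 39 − 27/2 = 25.5, R_n = min(1.2×25.5×8×450, 2.4×24×8×450) = 110.16 kN/bolt; interior L_c = 84 − 27 = 57, R_n = 207.36 kN/bolt. φR_n = 0.75 × (3×110.16 + 9×207.36) = 1647.5 kN.
Governing: min(1909.5, 1647.5) = 1647.5 kN → bearing.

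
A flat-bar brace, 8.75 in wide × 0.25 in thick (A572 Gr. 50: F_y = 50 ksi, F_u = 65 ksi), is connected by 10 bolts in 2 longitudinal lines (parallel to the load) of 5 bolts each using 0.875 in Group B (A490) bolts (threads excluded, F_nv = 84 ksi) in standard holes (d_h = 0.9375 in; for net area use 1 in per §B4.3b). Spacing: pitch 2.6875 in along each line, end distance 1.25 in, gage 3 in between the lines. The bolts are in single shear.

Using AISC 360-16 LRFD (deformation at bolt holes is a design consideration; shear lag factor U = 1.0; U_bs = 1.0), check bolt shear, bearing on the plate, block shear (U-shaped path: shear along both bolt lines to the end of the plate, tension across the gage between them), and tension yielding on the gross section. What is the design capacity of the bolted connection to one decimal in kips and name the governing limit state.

Bolt shear: A_b = π(0.875)²/4 = 0.60132 in². φR_n = 0.75 × 84 × 0.60132 × 10 × 1 = 378.8 kips.
Bearing (0.25 in plate, F_u = 65 ksi): end bolts L_c = 1.25 − 0.9375/2 = 0.78125, R_n = min(1.2×0.78125×0.25×65, 2.4×0.875×0.25×65) = 15.234 kips/bolt; interior L_c = 2.6875 − 0.9375 = 1.75, R_n = 34.125 kips/bolt. φR_n = 0.75 × (2×15.234 + 8×34.125) = 227.6 kips.
Block shear: shear path 2×[1.25+4×2.6875] = 2×12 in, A_gv = 6, A_nv = 2×(12 − 4.5×1)×0.25 = 3.75 in²; tension across gage: (3 − 1×1)×0.25 = 0.5 in². R_n = min(0.6×65×3.75, 0.6×50×6) + 1.0×65×0.5 = min(146.25, 180) + 32.5 = 178.75 kips. φR_n = 0.75 × 178.75 = 134.1 kips.
Tension yield (gross): A_g = 8.75×0.25 = 2.1875 in². φR_n = 0.90 × 50 × 2.1875 = 98.4 kips.
Governing: min(378.8, 227.6, 134.1, 98.4) = 98.4 kips → gross-section yield.

98.4 kips (gross-section yield governs)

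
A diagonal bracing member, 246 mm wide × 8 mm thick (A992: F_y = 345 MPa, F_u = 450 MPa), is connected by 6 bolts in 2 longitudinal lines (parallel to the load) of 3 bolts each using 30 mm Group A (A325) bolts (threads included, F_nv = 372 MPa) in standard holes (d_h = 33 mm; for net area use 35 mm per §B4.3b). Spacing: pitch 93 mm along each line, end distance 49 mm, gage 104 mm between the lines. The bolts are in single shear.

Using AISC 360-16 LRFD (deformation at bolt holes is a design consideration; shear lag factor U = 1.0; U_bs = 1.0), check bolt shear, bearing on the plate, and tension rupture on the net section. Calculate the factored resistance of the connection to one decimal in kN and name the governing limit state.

Bolt shear: A_b = π(30)²/4 = 706.86 mm². φR_n = 0.75 × 372 × 706.86 × 6 × 1 = 1183.3 kN.
Bearing (8 mm plate, F_u = 450 MPa): end bolts L_c = 49 − 33/2 = 32.5, R_n = min(1.2×32.5×8×450, 2.4×30×8×450) = 140.4 kN/bolt; interior L_c = 93 − 33 = 60, R_n = 259.2 kN/bolt. φR_n = 0.75 × (2×140.4 + 4×259.2) = 988.2 kN.
Tension rupture (net): A_n = (246 − 2×35)×8 = 1408 mm² (U = 1.0, A_e = A_n). φR_n = 0.75 × 450 × 1408 = 475.2 kN.
Governing: min(1183.3, 988.2, 475.2) = 475.2 kN → net-section rupture.

475.2 kN (net-section rupture governs)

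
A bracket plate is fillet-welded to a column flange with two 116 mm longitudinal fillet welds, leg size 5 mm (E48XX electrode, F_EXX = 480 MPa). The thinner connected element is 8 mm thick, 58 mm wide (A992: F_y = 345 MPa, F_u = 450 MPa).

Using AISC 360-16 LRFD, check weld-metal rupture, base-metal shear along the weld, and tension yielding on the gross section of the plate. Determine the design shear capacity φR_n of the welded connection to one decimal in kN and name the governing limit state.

Weld metal: throat = 0.707×5 = 3.535 mm, L = 2×116 = 232 mm. φR_n = 0.75 × 0.6 × 480 × 3.535 × 232 = 177.1 kN.
Base metal shear (8 mm plate): yield φR_n = 1.0×0.6×345×8×232 = 384.2 kN; rupture φR_n = 0.75×0.6×450×8×232 = 375.8 kN; take 375.8 kN (rupture).
Tension yield (gross): A_g = 58×8 = 464 mm². φR_n = 0.90 × 345 × 464 = 144.1 kN.
Governing: min(177.1, 375.8, 144.1) = 144.1 kN → gross-section yield.

144.1 kN (gross-section yield governs)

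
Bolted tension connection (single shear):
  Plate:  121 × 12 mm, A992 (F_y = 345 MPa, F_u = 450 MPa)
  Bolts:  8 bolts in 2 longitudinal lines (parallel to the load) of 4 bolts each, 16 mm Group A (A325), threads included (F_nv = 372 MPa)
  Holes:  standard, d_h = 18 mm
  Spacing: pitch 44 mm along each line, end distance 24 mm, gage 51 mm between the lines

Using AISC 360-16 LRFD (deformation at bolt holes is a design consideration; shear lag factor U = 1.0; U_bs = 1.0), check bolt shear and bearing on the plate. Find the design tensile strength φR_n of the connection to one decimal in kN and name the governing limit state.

448.8 kN (bolt shear governs)

Bolt shear: A_b = π(16)²/4 = 201.06 mm². φR_n = 0.75 × 372 × 201.06 × 8 × 1 = 448.8 kN.
Bearing (12 mm plate, F_u = 450 MPa): end bolts L_c = 24 − 18/2 = 15, R_n = min(1.2×15×12×450, 2.4×16×12×450) = 97.2 kN/bolt; interior L_c = 44 − 18 = 26, R_n = 168.48 kN/bolt. φR_n = 0.75 × (2×97.2 + 6×168.48) = 904.0 kN.
Governing: min(448.8, 904.0) = 448.8 kN → bolt shear.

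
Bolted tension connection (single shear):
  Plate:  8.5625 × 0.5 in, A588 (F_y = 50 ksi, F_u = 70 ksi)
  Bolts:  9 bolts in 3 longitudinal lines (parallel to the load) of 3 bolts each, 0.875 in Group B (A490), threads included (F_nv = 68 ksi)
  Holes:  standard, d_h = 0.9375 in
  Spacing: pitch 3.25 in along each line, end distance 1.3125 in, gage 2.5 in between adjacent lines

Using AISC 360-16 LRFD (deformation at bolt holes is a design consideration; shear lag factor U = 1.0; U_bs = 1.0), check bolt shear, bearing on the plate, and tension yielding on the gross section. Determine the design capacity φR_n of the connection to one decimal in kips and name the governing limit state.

192.7 kips (gross-section yield governs)

Bolt shear: A_b = π(0.875)²/4 = 0.60132 in². φR_n = 0.75 × 68 × 0.60132 × 9 × 1 = 276.0 kips.
Bearing (0.5 in plate, F_u = 70 ksi): end bolts L_c = 1.3125 − 0.9375/2 = 0.84375, R_n = min(1.2×0.84375×0.5×70, 2.4×0.875×0.5×70) = 35.438 kips/bolt; interior L_c = 3.25 − 0.9375 = 2.3125, R_n = 73.5 kips/bolt. φR_n = 0.75 × (3×35.438 + 6×73.5) = 410.5 kips.
Tension yield (gross): A_g = 8.5625×0.5 = 4.2813 in². φR_n = 0.90 × 50 × 4.2813 = 192.7 kips.
Governing: min(276.0, 410.5, 192.7) = 192.7 kips → gross-section yield.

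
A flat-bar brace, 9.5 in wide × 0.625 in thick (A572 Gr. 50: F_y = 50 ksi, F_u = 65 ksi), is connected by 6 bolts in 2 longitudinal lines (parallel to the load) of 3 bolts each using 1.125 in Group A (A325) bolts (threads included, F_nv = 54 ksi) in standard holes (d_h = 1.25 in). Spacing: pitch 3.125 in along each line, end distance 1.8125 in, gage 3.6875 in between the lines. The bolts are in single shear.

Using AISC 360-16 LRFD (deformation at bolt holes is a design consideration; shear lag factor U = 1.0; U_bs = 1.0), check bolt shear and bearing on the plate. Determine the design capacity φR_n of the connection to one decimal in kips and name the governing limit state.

Bolt shear: A_b = π(1.125)²/4 = 0.99402 in². φR_n = 0.75 × 54 × 0.99402 × 6 × 1 = 241.5 kips.
Bearing (0.625 in plate, F_u = 65 ksi): end bolts L_c = 1.8125 − 1.25/2 = 1.1875, R_n = min(1.2×1.1875×0.625×65, 2.4×1.125×0.625×65) = 57.891 kips/bolt; interior L_c = 3.125 − 1.25 = 1.875, R_n = 91.406 kips/bolt. φR_n = 0.75 × (2×57.891 + 4×91.406) = 361.1 kips.
Governing: min(241.5, 361.1) = 241.5 kips → bolt shear.

241.5 kips (bolt shear governs)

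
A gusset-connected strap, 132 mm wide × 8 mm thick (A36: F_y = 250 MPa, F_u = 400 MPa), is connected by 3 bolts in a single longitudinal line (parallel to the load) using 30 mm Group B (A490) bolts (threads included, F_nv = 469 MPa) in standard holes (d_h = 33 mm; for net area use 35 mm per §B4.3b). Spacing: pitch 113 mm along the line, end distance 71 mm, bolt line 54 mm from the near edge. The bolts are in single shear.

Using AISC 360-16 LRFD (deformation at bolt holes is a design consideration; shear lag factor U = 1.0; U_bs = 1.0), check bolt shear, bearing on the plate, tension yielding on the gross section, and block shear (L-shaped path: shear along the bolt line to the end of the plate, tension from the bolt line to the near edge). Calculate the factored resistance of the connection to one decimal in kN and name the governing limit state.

237.6 kN (gross-section yield governs)

Bolt shear: A_b = π(30)²/4 = 706.86 mm². φR_n = 0.75 × 469 × 706.86 × 3 × 1 = 745.9 kN.
Bearing (8 mm plate, F_u = 400 MPa): end bolts L_c = 71 − 33/2 = 54.5, R_n = min(1.2×54.5×8×400, 2.4×30×8×400) = 209.28 kN/bolt; interior L_c = 113 − 33 = 80, R_n = 230.4 kN/bolt. φR_n = 0.75 × (1×209.28 + 2×230.4) = 502.6 kN.
Tension yield (gross): A_g = 132×8 = 1056 mm². φR_n = 0.90 × 250 × 1056 = 237.6 kN.
Block shear: shear path 1×[71+2×113] = 1×297 mm, A_gv = 2376, A_nv = 1×(297 − 2.5×35)×8 = 1676 mm²; tension to near edge: (54 − 0.5×35)×8 = 292 mm². R_n = min(0.6×400×1676, 0.6×250×2376) + 1.0×400×292 = min(402.24, 356.4) + 116.8 = 473.2 kN. φR_n = 0.75 × 473.2 = 354.9 kN.
Governing: min(745.9, 502.6, 237.6, 354.9) = 237.6 kN → gross-section yield.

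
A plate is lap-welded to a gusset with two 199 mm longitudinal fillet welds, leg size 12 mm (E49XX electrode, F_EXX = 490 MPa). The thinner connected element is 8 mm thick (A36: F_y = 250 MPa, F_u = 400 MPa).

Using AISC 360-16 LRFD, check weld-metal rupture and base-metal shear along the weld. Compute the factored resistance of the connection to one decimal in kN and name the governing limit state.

477.6 kN (base-metal shear governs)

Weld metal: throat = 0.707×12 = 8.484 mm, L = 2×199 = 398 mm. φR_n = 0.75 × 0.6 × 490 × 8.484 × 398 = 744.5 kN.
Base metal shear (8 mm plate): yield φR_n = 1.0×0.6×250×8×398 = 477.6 kN; rupture φR_n = 0.75×0.6×400×8×398 = 573.1 kN; take 477.6 kN (yield).
Governing: min(744.5, 477.6) = 477.6 kN → base-metal shear.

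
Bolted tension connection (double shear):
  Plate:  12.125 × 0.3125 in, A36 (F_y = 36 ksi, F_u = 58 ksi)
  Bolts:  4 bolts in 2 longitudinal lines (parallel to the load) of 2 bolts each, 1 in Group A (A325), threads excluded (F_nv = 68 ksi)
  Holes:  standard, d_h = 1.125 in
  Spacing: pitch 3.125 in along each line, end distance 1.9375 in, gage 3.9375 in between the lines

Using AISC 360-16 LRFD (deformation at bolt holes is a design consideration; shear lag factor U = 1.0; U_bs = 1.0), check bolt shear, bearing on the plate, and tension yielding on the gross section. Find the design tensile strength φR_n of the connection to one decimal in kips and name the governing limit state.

110.1 kips (bearing governs)

Bolt shear: A_b = π(1)²/4 = 0.7854 in². φR_n = 0.75 × 68 × 0.7854 × 4 × 2 = 320.4 kips.
Bearing (0.3125 in plate, F_u = 58 ksi): end bolts L_c = 1.9375 − 1.125/2 = 1.375, R_n = min(1.2×1.375×0.3125×58, 2.4×1×0.3125×58) = 29.906 kips/bolt; interior L_c = 3.125 − 1.125 = 2, R_n = 43.5 kips/bolt. φR_n = 0.75 × (2×29.906 + 2×43.5) = 110.1 kips.
Tension yield (gross): A_g = 12.125×0.3125 = 3.7891 in². φR_n = 0.90 × 36 × 3.7891 = 122.8 kips.
Governing: min(320.4, 110.1, 122.8) = 110.1 kips → bearing.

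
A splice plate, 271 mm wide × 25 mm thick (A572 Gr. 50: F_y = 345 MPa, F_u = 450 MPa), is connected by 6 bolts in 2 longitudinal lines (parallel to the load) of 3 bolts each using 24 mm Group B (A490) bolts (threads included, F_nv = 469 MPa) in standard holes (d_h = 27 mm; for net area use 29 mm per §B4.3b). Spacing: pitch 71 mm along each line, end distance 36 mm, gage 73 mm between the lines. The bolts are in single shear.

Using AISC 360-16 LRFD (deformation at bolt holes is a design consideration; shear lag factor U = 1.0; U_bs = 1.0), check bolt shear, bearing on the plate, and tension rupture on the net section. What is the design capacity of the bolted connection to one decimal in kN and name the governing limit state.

Bolt shear: A_b = π(24)²/4 = 452.39 mm². φR_n = 0.75 × 469 × 452.39 × 6 × 1 = 954.8 kN.
Bearing (25 mm plate, F_u = 450 MPa): end bolts L_c = 36 − 27/2 = 22.5, R_n = min(1.2×22.5×25×450, 2.4×24×25×450) = 303.75 kN/bolt; interior L_c = 71 − 27 = 44, R_n = 594 kN/bolt. φR_n = 0.75 × (2×303.75 + 4×594) = 2237.6 kN.
Tension rupture (net): A_n = (271 − 2×29)×25 = 5325 mm² (U = 1.0, A_e = A_n). φR_n = 0.75 × 450 × 5325 = 1797.2 kN.
Governing: min(954.8, 2237.6, 1797.2) = 954.8 kN → bolt shear.

954.8 kN (bolt shear governs)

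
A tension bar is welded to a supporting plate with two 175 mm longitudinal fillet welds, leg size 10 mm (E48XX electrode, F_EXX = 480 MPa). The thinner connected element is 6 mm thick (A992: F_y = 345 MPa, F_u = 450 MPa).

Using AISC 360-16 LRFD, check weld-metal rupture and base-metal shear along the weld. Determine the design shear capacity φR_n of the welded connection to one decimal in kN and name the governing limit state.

425.3 kN (base-metal shear governs)

Weld metal: throat = 0.707×10 = 7.07 mm, L = 2×175 = 350 mm. φR_n = 0.75 × 0.6 × 480 × 7.07 × 350 = 534.5 kN.
Base metal shear (6 mm plate): yield φR_n = 1.0×0.6×345×6×350 = 434.7 kN; rupture φR_n = 0.75×0.6×450×6×350 = 425.3 kN; take 425.3 kN (rupture).
Governing: min(534.5, 425.3) = 425.3 kN → base-metal shear.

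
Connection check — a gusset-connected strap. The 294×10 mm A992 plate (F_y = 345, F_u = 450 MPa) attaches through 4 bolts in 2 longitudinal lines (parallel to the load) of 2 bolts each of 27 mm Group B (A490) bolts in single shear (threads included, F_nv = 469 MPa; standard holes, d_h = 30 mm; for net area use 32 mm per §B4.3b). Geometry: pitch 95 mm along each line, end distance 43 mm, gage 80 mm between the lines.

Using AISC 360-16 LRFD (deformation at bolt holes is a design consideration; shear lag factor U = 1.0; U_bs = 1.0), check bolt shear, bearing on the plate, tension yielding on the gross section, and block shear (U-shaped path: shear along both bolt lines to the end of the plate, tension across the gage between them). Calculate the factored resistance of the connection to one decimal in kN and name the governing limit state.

Bolt shear: A_b = π(27)²/4 = 572.56 mm². φR_n = 0.75 × 469 × 572.56 × 4 × 1 = 805.6 kN.
Bearing (10 mm plate, F_u = 450 MPa): end bolts L_c = 43 − 30/2 = 28, R_n = min(1.2×28×10×450, 2.4×27×10×450) = 151.2 kN/bolt; interior L_c = 95 − 30 = 65, R_n = 291.6 kN/bolt. φR_n = 0.75 × (2×151.2 + 2×291.6) = 664.2 kN.
Tension yield (gross): A_g = 294×10 = 2940 mm². φR_n = 0.90 × 345 × 2940 = 912.9 kN.
Block shear: shear path 2×[43+1×95] = 2×138 mm, A_gv = 2760, A_nv = 2×(138 − 1.5×32)×10 = 1800 mm²; tension across gage: (80 − 1×32)×10 = 480 mm². R_n = min(0.6×450×1800, 0.6×345×2760) + 1.0×450×480 = min(486, 571.32) + 216 = 702 kN. φR_n = 0.75 × 702 = 526.5 kN.
Governing: min(805.6, 664.2, 912.9, 526.5) = 526.5 kN → block shear.

526.5 kN (block shear governs)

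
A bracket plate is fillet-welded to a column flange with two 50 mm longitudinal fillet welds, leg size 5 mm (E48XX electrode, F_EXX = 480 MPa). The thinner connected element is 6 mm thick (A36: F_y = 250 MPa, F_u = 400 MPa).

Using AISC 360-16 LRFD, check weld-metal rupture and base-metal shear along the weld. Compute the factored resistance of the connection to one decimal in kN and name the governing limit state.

Weld metal: throat = 0.707×5 = 3.535 mm, L = 2×50 = 100 mm. φR_n = 0.75 × 0.6 × 480 × 3.535 × 100 = 76.4 kN.
Base metal shear (6 mm plate): yield φR_n = 1.0×0.6×250×6×100 = 90.0 kN; rupture φR_n = 0.75×0.6×400×6×100 = 108.0 kN; take 90.0 kN (yield).
Governing: min(76.4, 90.0) = 76.4 kN → weld metal.

76.4 kN (weld metal governs)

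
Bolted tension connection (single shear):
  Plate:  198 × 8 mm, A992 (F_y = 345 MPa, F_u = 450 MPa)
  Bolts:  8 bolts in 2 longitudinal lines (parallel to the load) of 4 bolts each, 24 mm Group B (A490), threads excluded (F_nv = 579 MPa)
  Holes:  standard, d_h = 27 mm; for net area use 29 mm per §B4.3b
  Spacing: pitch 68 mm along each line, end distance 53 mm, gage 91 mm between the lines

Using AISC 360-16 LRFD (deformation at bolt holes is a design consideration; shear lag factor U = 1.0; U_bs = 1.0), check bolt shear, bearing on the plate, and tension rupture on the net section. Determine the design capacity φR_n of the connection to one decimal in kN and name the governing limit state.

Bolt shear: A_b = π(24)²/4 = 452.39 mm². φR_n = 0.75 × 579 × 452.39 × 8 × 1 = 1571.6 kN.
Bearing (8 mm plate, F_u = 450 MPa): end bolts L_c = 53 − 27/2 = 39.5, R_n = min(1.2×39.5×8×450, 2.4×24×8×450) = 170.64 kN/bolt; interior L_c = 68 − 27 = 41, R_n = 177.12 kN/bolt. φR_n = 0.75 × (2×170.64 + 6×177.12) = 1053.0 kN.
Tension rupture (net): A_n = (198 − 2×29)×8 = 1120 mm² (U = 1.0, A_e = A_n). φR_n = 0.75 × 450 × 1120 = 378.0 kN.
Governing: min(1571.6, 1053.0, 378.0) = 378.0 kN → net-section rupture.

378.0 kN (net-section rupture governs)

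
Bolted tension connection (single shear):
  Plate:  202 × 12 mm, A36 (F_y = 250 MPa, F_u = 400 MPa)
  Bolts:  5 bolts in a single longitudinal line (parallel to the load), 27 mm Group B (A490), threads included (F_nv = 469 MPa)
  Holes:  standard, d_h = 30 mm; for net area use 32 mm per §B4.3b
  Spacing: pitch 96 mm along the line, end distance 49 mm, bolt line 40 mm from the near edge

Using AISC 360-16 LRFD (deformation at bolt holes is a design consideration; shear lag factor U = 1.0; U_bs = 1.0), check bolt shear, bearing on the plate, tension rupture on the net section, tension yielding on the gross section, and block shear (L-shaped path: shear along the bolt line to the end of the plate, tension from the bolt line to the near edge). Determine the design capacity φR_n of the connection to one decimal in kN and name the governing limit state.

545.4 kN (gross-section yield governs)

Bolt shear: A_b = π(27)²/4 = 572.56 mm². φR_n = 0.75 × 469 × 572.56 × 5 × 1 = 1007.0 kN.
Bearing (12 mm plate, F_u = 400 MPa): end bolts L_c = 49 − 30/2 = 34, R_n = min(1.2×34×12×400, 2.4×27×12×400) = 195.84 kN/bolt; interior L_c = 96 − 30 = 66, R_n = 311.04 kN/bolt. φR_n = 0.75 × (1×195.84 + 4×311.04) = 1080.0 kN.
Tension rupture (net): A_n = (202 − 1×32)×12 = 2040 mm² (U = 1.0, A_e = A_n). φR_n = 0.75 × 400 × 2040 = 612.0 kN.
Tension yield (gross): A_g = 202×12 = 2424 mm². φR_n = 0.90 × 250 × 2424 = 545.4 kN.
Block shear: shear path 1×[49+4×96] = 1×433 mm, A_gv = 5196, A_nv = 1×(433 − 4.5×32)×12 = 3468 mm²; tension to near edge: (40 − 0.5×32)×12 = 288 mm². R_n = min(0.6×400×3468, 0.6×250×5196) + 1.0×400×288 = min(832.32, 779.4) + 115.2 = 894.6 kN. φR_n = 0.75 × 894.6 = 671.0 kN.
Governing: min(1007.0, 1080.0, 612.0, 545.4, 671.0) = 545.4 kN → gross-section yield.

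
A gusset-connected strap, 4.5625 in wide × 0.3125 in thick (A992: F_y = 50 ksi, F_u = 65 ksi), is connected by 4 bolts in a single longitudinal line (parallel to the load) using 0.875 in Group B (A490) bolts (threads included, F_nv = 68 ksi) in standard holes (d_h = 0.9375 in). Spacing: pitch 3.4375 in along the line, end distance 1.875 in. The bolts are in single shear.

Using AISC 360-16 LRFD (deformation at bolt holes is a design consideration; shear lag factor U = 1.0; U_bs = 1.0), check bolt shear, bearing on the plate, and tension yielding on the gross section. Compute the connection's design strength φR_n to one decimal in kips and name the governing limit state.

Bolt shear: A_b = π(0.875)²/4 = 0.60132 in². φR_n = 0.75 × 68 × 0.60132 × 4 × 1 = 122.7 kips.
Bearing (0.3125 in plate, F_u = 65 ksi): end bolts L_c = 1.875 − 0.9375/2 = 1.40625, R_n = min(1.2×1.40625×0.3125×65, 2.4×0.875×0.3125×65) = 34.277 kips/bolt; interior L_c = 3.4375 − 0.9375 = 2.5, R_n = 42.656 kips/bolt. φR_n = 0.75 × (1×34.277 + 3×42.656) = 121.7 kips.
Tension yield (gross): A_g = 4.5625×0.3125 = 1.4258 in². φR_n = 0.90 × 50 × 1.4258 = 64.2 kips.
Governing: min(122.7, 121.7, 64.2) = 64.2 kips → gross-section yield.

64.2 kips (gross-section yield governs)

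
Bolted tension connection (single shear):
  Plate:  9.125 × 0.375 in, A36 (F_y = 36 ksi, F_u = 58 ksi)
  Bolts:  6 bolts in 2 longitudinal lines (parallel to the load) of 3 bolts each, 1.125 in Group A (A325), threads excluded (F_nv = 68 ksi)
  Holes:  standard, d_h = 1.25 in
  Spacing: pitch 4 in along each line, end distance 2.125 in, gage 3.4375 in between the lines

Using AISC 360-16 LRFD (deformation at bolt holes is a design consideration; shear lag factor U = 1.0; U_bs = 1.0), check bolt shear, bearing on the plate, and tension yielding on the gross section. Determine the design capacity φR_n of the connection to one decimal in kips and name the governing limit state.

Bolt shear: A_b = π(1.125)²/4 = 0.99402 in². φR_n = 0.75 × 68 × 0.99402 × 6 × 1 = 304.2 kips.
Bearing (0.375 in plate, F_u = 58 ksi): end bolts L_c = 2.125 − 1.25/2 = 1.5, R_n = min(1.2×1.5×0.375×58, 2.4×1.125×0.375×58) = 39.15 kips/bolt; interior L_c = 4 − 1.25 = 2.75, R_n = 58.725 kips/bolt. φR_n = 0.75 × (2×39.15 + 4×58.725) = 234.9 kips.
Tension yield (gross): A_g = 9.125×0.375 = 3.4219 in². φR_n = 0.90 × 36 × 3.4219 = 110.9 kips.
Governing: min(304.2, 234.9, 110.9) = 110.9 kips → gross-section yield.

110.9 kips (gross-section yield governs)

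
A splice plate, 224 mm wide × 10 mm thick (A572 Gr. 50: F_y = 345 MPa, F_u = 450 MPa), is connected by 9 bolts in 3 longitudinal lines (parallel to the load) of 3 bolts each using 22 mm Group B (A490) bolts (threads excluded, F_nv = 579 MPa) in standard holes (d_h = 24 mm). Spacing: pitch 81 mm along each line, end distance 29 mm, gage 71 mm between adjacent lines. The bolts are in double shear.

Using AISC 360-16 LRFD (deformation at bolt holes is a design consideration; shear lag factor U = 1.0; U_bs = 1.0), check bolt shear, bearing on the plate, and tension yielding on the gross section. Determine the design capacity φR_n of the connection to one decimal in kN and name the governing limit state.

Bolt shear: A_b = π(22)²/4 = 380.13 mm². φR_n = 0.75 × 579 × 380.13 × 9 × 2 = 2971.3 kN.
Bearing (10 mm plate, F_u = 450 MPa): end bolts L_c = 29 − 24/2 = 17, R_n = min(1.2×17×10×450, 2.4×22×10×450) = 91.8 kN/bolt; interior L_c = 81 − 24 = 57, R_n = 237.6 kN/bolt. φR_n = 0.75 × (3×91.8 + 6×237.6) = 1275.8 kN.
Tension yield (gross): A_g = 224×10 = 2240 mm². φR_n = 0.90 × 345 × 2240 = 695.5 kN.
Governing: min(2971.3, 1275.8, 695.5) = 695.5 kN → gross-section yield.

695.5 kN (gross-section yield governs)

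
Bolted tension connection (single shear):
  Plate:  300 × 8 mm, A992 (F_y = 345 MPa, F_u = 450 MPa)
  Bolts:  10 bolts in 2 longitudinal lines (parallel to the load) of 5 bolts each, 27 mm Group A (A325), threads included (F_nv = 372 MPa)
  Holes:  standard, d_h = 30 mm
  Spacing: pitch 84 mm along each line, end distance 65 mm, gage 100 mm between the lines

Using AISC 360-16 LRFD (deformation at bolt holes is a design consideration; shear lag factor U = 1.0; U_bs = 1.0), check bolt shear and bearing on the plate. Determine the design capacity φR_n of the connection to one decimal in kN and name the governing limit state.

1597.4 kN (bolt shear governs)

Bolt shear: A_b = π(27)²/4 = 572.56 mm². φR_n = 0.75 × 372 × 572.56 × 10 × 1 = 1597.4 kN.
Bearing (8 mm plate, F_u = 450 MPa): end bolts L_c = 65 − 30/2 = 50, R_n = min(1.2×50×8×450, 2.4×27×8×450) = 216 kN/bolt; interior L_c = 84 − 30 = 54, R_n = 233.28 kN/bolt. φR_n = 0.75 × (2×216 + 8×233.28) = 1723.7 kN.
Governing: min(1597.4, 1723.7) = 1597.4 kN → bolt shear.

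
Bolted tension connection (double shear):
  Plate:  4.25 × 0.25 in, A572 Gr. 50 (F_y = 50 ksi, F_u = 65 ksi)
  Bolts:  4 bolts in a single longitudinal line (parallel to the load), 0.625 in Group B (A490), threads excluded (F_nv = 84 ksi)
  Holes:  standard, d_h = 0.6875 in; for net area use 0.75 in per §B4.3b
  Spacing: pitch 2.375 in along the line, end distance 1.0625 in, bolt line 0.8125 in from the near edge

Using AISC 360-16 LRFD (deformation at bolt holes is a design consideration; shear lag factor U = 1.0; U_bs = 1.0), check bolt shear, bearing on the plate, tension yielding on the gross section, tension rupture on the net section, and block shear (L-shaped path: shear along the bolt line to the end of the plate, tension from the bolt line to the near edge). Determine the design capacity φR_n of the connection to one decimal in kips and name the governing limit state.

Bolt shear: A_b = π(0.625)²/4 = 0.3068 in². φR_n = 0.75 × 84 × 0.3068 × 4 × 2 = 154.6 kips.
Bearing (0.25 in plate, F_u = 65 ksi): end bolts L_c = 1.0625 − 0.6875/2 = 0.71875, R_n = min(1.2×0.71875×0.25×65, 2.4×0.625×0.25×65) = 14.016 kips/bolt; interior L_c = 2.375 − 0.6875 = 1.6875, R_n = 24.375 kips/bolt. φR_n = 0.75 × (1×14.016 + 3×24.375) = 65.4 kips.
Tension yield (gross): A_g = 4.25×0.25 = 1.0625 in². φR_n = 0.90 × 50 × 1.0625 = 47.8 kips.
Tension rupture (net): A_n = (4.25 − 1×0.75)×0.25 = 0.875 in² (U = 1.0, A_e = A_n). φR_n = 0.75 × 65 × 0.875 = 42.7 kips.
Block shear: shear path 1×[1.0625+3×2.375] = 1×8.1875 in, A_gv = 2.0469, A_nv = 1×(8.1875 − 3.5×0.75)×0.25 = 1.3906 in²; tension to near edge: (0.8125 − 0.5×0.75)×0.25 = 0.10938 in². R_n = min(0.6×65×1.3906, 0.6×50×2.0469) + 1.0×65×0.10938 = min(54.233, 61.407) + 7.1097 = 61.343 kips. φR_n = 0.75 × 61.343 = 46.0 kips.
Governing: min(154.6, 65.4, 47.8, 42.7, 46.0) = 42.7 kips → net-section rupture.

42.7 kips (net-section rupture governs)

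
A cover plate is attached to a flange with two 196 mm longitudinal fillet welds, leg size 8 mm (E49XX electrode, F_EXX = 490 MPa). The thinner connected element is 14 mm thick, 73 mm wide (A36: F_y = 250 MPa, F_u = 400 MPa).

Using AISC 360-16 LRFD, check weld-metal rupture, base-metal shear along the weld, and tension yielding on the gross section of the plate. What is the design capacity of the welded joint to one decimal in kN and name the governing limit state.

230.0 kN (gross-section yield governs)

Weld metal: throat = 0.707×8 = 5.656 mm, L = 2×196 = 392 mm. φR_n = 0.75 × 0.6 × 490 × 5.656 × 392 = 488.9 kN.
Base metal shear (14 mm plate): yield φR_n = 1.0×0.6×250×14×392 = 823.2 kN; rupture φR_n = 0.75×0.6×400×14×392 = 987.8 kN; take 823.2 kN (yield).
Tension yield (gross): A_g = 73×14 = 1022 mm². φR_n = 0.90 × 250 × 1022 = 230.0 kN.
Governing: min(488.9, 823.2, 230.0) = 230.0 kN → gross-section yield.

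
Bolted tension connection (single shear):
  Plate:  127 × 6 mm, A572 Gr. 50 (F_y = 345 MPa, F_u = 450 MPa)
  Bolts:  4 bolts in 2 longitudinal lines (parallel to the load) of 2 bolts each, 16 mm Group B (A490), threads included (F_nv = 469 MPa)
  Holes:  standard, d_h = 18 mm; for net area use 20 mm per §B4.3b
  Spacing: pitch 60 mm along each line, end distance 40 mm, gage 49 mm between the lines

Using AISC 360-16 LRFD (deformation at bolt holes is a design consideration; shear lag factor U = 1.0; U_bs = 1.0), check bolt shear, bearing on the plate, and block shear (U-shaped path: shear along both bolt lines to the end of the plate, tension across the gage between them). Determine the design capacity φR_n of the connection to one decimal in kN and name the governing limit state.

228.8 kN (block shear governs)

Bolt shear: A_b = π(16)²/4 = 201.06 mm². φR_n = 0.75 × 469 × 201.06 × 4 × 1 = 282.9 kN.
Bearing (6 mm plate, F_u = 450 MPa): end bolts L_c = 40 − 18/2 = 31, R_n = min(1.2×31×6×450, 2.4×16×6×450) = 100.44 kN/bolt; interior L_c = 60 − 18 = 42, R_n = 103.68 kN/bolt. φR_n = 0.75 × (2×100.44 + 2×103.68) = 306.2 kN.
Block shear: shear path 2×[40+1×60] = 2×100 mm, A_gv = 1200, A_nv = 2×(100 − 1.5×20)×6 = 840 mm²; tension across gage: (49 − 1×20)×6 = 174 mm². R_n = min(0.6×450×840, 0.6×345×1200) + 1.0×450×174 = min(226.8, 248.4) + 78.3 = 305.1 kN. φR_n = 0.75 × 305.1 = 228.8 kN.
Governing: min(282.9, 306.2, 228.8) = 228.8 kN → block shear.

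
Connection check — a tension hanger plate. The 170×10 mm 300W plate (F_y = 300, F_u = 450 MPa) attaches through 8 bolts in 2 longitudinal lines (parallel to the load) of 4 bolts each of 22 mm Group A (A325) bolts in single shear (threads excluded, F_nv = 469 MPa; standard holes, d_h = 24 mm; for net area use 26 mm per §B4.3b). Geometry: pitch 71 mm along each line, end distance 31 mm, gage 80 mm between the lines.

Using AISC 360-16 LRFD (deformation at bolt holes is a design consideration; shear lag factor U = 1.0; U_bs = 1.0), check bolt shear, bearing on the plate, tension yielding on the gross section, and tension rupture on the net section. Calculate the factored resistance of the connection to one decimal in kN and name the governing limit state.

398.3 kN (net-section rupture governs)

Bolt shear: A_b = π(22)²/4 = 380.13 mm². φR_n = 0.75 × 469 × 380.13 × 8 × 1 = 1069.7 kN.
Bearing (10 mm plate, F_u = 450 MPa): end bolts L_c = 31 − 24/2 = 19, R_n = min(1.2×19×10×450, 2.4×22×10×450) = 102.6 kN/bolt; interior L_c = 71 − 24 = 47, R_n = 237.6 kN/bolt. φR_n = 0.75 × (2×102.6 + 6×237.6) = 1223.1 kN.
Tension yield (gross): A_g = 170×10 = 1700 mm². φR_n = 0.90 × 300 × 1700 = 459.0 kN.
Tension rupture (net): A_n = (170 − 2×26)×10 = 1180 mm² (U = 1.0, A_e = A_n). φR_n = 0.75 × 450 × 1180 = 398.3 kN.
Governing: min(1069.7, 1223.1, 459.0, 398.3) = 398.3 kN → net-section rupture.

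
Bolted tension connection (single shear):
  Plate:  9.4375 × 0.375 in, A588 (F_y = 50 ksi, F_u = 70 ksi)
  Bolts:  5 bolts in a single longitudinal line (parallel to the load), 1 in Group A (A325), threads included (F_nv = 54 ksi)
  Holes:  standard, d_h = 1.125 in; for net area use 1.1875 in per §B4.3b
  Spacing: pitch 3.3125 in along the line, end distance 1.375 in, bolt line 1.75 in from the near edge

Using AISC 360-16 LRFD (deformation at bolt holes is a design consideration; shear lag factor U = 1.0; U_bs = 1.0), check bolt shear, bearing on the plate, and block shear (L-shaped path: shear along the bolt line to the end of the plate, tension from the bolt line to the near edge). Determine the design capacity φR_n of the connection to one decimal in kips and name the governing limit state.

132.4 kips (block shear governs)

Bolt shear: A_b = π(1)²/4 = 0.7854 in². φR_n = 0.75 × 54 × 0.7854 × 5 × 1 = 159.0 kips.
Bearing (0.375 in plate, F_u = 70 ksi): end bolts L_c = 1.375 − 1.125/2 = 0.8125, R_n = min(1.2×0.8125×0.375×70, 2.4×1×0.375×70) = 25.594 kips/bolt; interior L_c = 3.3125 − 1.125 = 2.1875, R_n = 63 kips/bolt. φR_n = 0.75 × (1×25.594 + 4×63) = 208.2 kips.
Block shear: shear path 1×[1.375+4×3.3125] = 1×14.625 in, A_gv = 5.4844, A_nv = 1×(14.625 − 4.5×1.1875)×0.375 = 3.4805 in²; tension to near edge: (1.75 − 0.5×1.1875)×0.375 = 0.43359 in². R_n = min(0.6×70×3.4805, 0.6×50×5.4844) + 1.0×70×0.43359 = min(146.18, 164.53) + 30.351 = 176.53 kips. φR_n = 0.75 × 176.53 = 132.4 kips.
Governing: min(159.0, 208.2, 132.4) = 132.4 kips → block shear.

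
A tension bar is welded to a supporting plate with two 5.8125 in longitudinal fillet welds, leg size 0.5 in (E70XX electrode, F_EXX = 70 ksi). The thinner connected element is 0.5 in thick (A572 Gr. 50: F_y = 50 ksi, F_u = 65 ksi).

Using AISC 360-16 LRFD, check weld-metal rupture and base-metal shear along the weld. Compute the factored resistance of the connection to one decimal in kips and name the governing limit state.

129.4 kips (weld metal governs)

Weld metal: throat = 0.707×0.5 = 0.3535 in, L = 2×5.8125 = 11.625 in. φR_n = 0.75 × 0.6 × 70 × 0.3535 × 11.625 = 129.4 kips.
Base metal shear (0.5 in plate): yield φR_n = 1.0×0.6×50×0.5×11.625 = 174.4 kips; rupture φR_n = 0.75×0.6×65×0.5×11.625 = 170.0 kips; take 170.0 kips (rupture).
Governing: min(129.4, 170.0) = 129.4 kips → weld metal.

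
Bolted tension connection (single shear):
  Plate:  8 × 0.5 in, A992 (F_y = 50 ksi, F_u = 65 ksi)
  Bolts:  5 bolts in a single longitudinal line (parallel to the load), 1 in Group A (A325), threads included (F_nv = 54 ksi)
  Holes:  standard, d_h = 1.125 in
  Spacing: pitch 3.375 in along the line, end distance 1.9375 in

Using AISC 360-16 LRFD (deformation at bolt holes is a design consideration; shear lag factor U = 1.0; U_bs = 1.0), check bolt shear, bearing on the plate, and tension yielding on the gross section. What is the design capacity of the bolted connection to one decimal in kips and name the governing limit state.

Bolt shear: A_b = π(1)²/4 = 0.7854 in². φR_n = 0.75 × 54 × 0.7854 × 5 × 1 = 159.0 kips.
Bearing (0.5 in plate, F_u = 65 ksi): end bolts L_c = 1.9375 − 1.125/2 = 1.375, R_n = min(1.2×1.375×0.5×65, 2.4×1×0.5×65) = 53.625 kips/bolt; interior L_c = 3.375 − 1.125 = 2.25, R_n = 78 kips/bolt. φR_n = 0.75 × (1×53.625 + 4×78) = 274.2 kips.
Tension yield (gross): A_g = 8×0.5 = 4 in². φR_n = 0.90 × 50 × 4 = 180.0 kips.
Governing: min(159.0, 274.2, 180.0) = 159.0 kips → bolt shear.

159.0 kips (bolt shear governs)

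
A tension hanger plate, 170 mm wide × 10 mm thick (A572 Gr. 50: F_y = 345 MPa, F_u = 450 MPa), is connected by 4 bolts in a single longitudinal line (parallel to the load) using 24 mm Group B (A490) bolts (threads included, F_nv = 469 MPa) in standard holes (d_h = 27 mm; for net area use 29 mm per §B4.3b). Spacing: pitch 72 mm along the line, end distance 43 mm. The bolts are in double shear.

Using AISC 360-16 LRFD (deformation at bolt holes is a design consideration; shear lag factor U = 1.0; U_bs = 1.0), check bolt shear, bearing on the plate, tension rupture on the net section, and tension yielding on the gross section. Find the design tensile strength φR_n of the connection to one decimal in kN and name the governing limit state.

475.9 kN (net-section rupture governs)

Bolt shear: A_b = π(24)²/4 = 452.39 mm². φR_n = 0.75 × 469 × 452.39 × 4 × 2 = 1273.0 kN.
Bearing (10 mm plate, F_u = 450 MPa): end bolts L_c = 43 − 27/2 = 29.5, R_n = min(1.2×29.5×10×450, 2.4×24×10×450) = 159.3 kN/bolt; interior L_c = 72 − 27 = 45, R_n = 243 kN/bolt. φR_n = 0.75 × (1×159.3 + 3×243) = 666.2 kN.
Tension rupture (net): A_n = (170 − 1×29)×10 = 1410 mm² (U = 1.0, A_e = A_n). φR_n = 0.75 × 450 × 1410 = 475.9 kN.
Tension yield (gross): A_g = 170×10 = 1700 mm². φR_n = 0.90 × 345 × 1700 = 527.9 kN.
Governing: min(1273.0, 666.2, 475.9, 527.9) = 475.9 kN → net-section rupture.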